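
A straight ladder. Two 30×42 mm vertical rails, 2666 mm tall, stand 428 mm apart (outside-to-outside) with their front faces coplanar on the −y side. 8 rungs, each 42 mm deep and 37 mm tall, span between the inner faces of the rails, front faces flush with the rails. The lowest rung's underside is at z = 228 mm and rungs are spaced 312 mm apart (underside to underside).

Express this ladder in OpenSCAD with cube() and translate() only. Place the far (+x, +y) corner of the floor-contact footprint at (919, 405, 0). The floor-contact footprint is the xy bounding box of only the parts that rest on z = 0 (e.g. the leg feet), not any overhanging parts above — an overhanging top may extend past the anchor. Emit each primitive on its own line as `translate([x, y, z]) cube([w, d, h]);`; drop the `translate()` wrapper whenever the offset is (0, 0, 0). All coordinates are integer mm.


translate([491, 363, 0]) cube([30, 42, 2666]);
translate([889, 363, 0]) cube([30, 42, 2666]);
translate([521, 363, 228]) cube([368, 42, 37]);
translate([521, 363, 540]) cube([368, 42, 37]);
translate([521, 363, 852]) cube([368, 42, 37]);
translate([521, 363, 1164]) cube([368, 42, 37]);
translate([521, 363, 1476]) cube([368, 42, 37]);
translate([521, 363, 1788]) cube([368, 42, 37]);
translate([521, 363, 2100]) cube([368, 42, 37]);
translate([521, 363, 2412]) cube([368, 42, 37]);


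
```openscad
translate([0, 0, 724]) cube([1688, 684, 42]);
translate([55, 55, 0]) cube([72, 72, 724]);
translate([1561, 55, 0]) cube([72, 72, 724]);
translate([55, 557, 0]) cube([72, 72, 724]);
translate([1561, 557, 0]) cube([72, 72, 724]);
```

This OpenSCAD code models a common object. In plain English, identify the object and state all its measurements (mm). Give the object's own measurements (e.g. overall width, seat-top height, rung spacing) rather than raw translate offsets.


A rectangular dining table. The top is 1688×684×42 mm with its upper surface at z = 766 mm. It stands on four 72×72 mm square legs, each inset 55 mm from the nearest pair of top edges, running from the floor to the underside of the top.


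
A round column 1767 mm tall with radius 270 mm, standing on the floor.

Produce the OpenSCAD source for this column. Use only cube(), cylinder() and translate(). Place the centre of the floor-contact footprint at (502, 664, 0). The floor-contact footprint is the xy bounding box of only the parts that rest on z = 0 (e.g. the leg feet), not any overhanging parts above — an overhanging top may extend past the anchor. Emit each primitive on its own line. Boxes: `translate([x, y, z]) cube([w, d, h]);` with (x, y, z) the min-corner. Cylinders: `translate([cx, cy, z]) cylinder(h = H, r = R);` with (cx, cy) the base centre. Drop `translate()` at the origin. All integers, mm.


translate([502, 664, 0]) cylinder(h = 1767, r = 270);


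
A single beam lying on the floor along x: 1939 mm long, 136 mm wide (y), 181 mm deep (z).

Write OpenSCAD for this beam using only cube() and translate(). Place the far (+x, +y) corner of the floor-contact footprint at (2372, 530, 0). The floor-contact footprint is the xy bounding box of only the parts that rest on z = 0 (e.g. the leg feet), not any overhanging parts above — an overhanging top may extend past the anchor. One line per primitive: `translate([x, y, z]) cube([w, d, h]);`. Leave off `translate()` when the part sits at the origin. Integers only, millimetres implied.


translate([433, 394, 0]) cube([1939, 136, 181]);


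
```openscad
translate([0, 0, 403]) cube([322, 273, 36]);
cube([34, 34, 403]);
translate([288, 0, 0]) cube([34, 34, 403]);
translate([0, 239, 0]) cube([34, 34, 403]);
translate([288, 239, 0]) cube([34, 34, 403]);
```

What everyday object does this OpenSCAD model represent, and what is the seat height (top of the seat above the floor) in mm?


A stool. The seat height is 439 mm.

A 322×273×36 slab at z = 403 on four corner posts — a stool. The seat top is 403 + 36 = 439 mm.


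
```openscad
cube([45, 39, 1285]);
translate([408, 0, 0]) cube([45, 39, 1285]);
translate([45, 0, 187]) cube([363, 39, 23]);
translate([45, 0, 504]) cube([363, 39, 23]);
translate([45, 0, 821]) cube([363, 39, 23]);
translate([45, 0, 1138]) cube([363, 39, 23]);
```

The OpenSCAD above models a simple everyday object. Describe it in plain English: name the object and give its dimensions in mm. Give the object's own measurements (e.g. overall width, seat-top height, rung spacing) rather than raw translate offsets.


A straight ladder. Two 45×39 mm vertical rails, 1285 mm tall, stand 453 mm apart (outside-to-outside) with their front faces coplanar on the −y side. 4 rungs, each 39 mm deep and 23 mm tall, span between the inner faces of the rails, front faces flush with the rails. The lowest rung's underside is at z = 187 mm and rungs are spaced 317 mm apart (underside to underside).


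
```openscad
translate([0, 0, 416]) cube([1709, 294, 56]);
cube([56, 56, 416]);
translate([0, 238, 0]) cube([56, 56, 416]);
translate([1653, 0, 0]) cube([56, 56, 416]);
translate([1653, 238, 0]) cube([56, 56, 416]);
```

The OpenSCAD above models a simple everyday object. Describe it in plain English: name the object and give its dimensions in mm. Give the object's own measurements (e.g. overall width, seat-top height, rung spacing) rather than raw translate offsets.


A bench: a 1709×294 mm seat slab, 56 mm thick, top at z = 472 mm, on four 56×56 mm square legs flush with the seat corners and standing on z = 0.


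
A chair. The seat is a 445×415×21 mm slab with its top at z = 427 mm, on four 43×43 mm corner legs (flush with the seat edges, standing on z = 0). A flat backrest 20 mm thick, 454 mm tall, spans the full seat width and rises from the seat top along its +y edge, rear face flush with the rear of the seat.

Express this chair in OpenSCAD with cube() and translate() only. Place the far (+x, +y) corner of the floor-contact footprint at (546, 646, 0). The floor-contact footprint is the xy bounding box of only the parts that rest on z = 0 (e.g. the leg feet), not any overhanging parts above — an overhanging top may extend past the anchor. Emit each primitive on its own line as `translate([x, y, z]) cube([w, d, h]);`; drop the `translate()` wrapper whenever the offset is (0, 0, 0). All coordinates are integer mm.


translate([101, 231, 406]) cube([445, 415, 21]);
translate([101, 231, 0]) cube([43, 43, 406]);
translate([503, 231, 0]) cube([43, 43, 406]);
translate([101, 603, 0]) cube([43, 43, 406]);
translate([503, 603, 0]) cube([43, 43, 406]);
translate([101, 626, 427]) cube([445, 20, 454]);


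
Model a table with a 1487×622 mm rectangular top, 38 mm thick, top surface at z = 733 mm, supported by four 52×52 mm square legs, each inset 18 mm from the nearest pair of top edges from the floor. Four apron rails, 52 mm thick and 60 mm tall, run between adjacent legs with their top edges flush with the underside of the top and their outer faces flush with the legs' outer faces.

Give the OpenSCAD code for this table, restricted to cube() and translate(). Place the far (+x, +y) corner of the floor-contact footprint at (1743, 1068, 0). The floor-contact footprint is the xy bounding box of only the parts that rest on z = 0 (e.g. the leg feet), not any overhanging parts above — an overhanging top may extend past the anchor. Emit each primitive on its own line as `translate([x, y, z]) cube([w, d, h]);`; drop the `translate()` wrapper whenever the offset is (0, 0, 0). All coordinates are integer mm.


// leg_h = 733 - 38 = 695
// apron z = 695 - 60 = 635
translate([274, 464, 695]) cube([1487, 622, 38]);
translate([292, 482, 0]) cube([52, 52, 695]);
translate([1691, 482, 0]) cube([52, 52, 695]);
translate([292, 1016, 0]) cube([52, 52, 695]);
translate([1691, 1016, 0]) cube([52, 52, 695]);
translate([344, 482, 635]) cube([1347, 52, 60]);
translate([344, 1016, 635]) cube([1347, 52, 60]);
translate([292, 534, 635]) cube([52, 482, 60]);
translate([1691, 534, 635]) cube([52, 482, 60]);


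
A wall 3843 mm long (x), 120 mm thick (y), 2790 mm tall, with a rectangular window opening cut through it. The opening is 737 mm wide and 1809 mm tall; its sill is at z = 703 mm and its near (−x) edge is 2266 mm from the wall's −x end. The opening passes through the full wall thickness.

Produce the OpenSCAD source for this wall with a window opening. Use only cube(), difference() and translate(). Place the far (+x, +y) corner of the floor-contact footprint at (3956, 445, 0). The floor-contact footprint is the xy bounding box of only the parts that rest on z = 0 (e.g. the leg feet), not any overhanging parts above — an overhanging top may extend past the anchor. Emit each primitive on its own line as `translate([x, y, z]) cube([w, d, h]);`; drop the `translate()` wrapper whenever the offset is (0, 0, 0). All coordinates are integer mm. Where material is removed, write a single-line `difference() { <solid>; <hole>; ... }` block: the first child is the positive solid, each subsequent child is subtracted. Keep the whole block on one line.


difference() { translate([113, 325, 0]) cube([3843, 120, 2790]); translate([2379, 325, 703]) cube([737, 120, 1809]); }


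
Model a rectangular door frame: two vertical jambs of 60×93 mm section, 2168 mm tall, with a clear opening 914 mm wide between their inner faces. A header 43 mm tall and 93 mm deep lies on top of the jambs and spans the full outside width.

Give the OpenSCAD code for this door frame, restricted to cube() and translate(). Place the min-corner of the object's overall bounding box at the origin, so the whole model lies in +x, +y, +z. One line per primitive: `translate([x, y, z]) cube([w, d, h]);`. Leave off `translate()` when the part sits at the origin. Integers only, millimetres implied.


cube([60, 93, 2168]);
translate([974, 0, 0]) cube([60, 93, 2168]);
translate([0, 0, 2168]) cube([1034, 93, 43]);


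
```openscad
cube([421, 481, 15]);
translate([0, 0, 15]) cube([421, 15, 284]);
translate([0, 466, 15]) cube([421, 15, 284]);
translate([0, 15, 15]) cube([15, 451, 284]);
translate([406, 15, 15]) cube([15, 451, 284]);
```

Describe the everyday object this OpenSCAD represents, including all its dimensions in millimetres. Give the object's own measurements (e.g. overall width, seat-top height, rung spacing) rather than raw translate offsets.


An open-topped rectangular box: outside dimensions 421×481×299 mm, with a uniform wall and base thickness of 15 mm. The base is a full 421×481 slab on the floor; four walls sit on top of the base. The front and back walls (the −y and +y sides) span the full width; the two side walls fit between them.


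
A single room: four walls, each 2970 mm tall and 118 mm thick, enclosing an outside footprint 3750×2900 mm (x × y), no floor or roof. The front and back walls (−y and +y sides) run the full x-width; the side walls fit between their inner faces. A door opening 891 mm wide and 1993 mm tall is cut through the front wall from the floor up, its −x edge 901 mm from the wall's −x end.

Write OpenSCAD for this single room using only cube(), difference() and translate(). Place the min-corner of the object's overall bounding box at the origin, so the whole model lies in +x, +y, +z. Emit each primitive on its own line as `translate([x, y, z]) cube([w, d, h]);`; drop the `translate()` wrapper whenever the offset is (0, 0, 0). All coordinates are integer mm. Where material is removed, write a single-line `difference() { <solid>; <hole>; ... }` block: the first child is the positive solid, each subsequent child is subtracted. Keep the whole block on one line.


difference() { cube([3750, 118, 2970]); translate([901, 0, 0]) cube([891, 118, 1993]); }
translate([0, 2782, 0]) cube([3750, 118, 2970]);
translate([0, 118, 0]) cube([118, 2664, 2970]);
translate([3632, 118, 0]) cube([118, 2664, 2970]);


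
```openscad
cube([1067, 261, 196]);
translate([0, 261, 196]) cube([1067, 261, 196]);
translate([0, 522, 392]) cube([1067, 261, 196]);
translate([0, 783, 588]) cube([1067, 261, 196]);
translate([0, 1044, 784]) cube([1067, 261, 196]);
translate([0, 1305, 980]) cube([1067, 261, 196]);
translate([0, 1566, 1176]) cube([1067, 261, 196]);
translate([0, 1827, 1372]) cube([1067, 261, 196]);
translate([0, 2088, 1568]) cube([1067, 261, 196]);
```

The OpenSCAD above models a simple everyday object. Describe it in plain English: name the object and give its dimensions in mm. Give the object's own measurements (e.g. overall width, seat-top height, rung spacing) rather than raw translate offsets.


A straight staircase of 9 solid steps. Each step is 1067 mm wide (x), 261 mm deep (y, the going) and 196 mm tall (the rise). The first step rests on the floor; each subsequent step sits one going further in +y and one rise higher in +z, directly behind and above the previous step with no overlap.


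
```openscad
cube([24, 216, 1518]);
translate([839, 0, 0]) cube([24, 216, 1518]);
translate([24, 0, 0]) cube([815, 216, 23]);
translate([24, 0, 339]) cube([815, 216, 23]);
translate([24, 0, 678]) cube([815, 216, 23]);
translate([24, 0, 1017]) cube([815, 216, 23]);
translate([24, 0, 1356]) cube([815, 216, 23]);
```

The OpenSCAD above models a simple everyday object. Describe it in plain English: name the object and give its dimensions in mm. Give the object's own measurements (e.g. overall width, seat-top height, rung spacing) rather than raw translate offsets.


An open bookshelf. Two side panels, each 24 mm thick, 216 mm deep and 1518 mm tall, stand 863 mm apart (outside-to-outside). Between them sit 5 shelves, each 23 mm thick and 216 mm deep, spanning the full gap between the sides. The bottom shelf rests on the floor (its underside at z = 0) and the clear gap between one shelf's top and the next shelf's underside is 316 mm.


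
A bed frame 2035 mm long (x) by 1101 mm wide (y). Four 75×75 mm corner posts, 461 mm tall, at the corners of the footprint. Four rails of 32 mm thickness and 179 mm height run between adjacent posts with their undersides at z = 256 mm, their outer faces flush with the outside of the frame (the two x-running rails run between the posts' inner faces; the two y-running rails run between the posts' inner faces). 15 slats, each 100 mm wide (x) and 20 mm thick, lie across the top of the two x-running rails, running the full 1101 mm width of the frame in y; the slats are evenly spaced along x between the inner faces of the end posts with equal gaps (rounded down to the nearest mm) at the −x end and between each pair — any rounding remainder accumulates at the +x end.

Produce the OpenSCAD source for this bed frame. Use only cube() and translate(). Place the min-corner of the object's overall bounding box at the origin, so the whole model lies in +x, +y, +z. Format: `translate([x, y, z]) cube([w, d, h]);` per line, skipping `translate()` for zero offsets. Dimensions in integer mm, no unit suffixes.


cube([75, 75, 461]);
translate([0, 1026, 0]) cube([75, 75, 461]);
translate([1960, 0, 0]) cube([75, 75, 461]);
translate([1960, 1026, 0]) cube([75, 75, 461]);
translate([75, 0, 256]) cube([1885, 32, 179]);
translate([75, 1069, 256]) cube([1885, 32, 179]);
translate([0, 75, 256]) cube([32, 951, 179]);
translate([2003, 75, 256]) cube([32, 951, 179]);
translate([99, 0, 435]) cube([100, 1101, 20]);
translate([223, 0, 435]) cube([100, 1101, 20]);
translate([347, 0, 435]) cube([100, 1101, 20]);
translate([471, 0, 435]) cube([100, 1101, 20]);
translate([595, 0, 435]) cube([100, 1101, 20]);
translate([719, 0, 435]) cube([100, 1101, 20]);
translate([843, 0, 435]) cube([100, 1101, 20]);
translate([967, 0, 435]) cube([100, 1101, 20]);
translate([1091, 0, 435]) cube([100, 1101, 20]);
translate([1215, 0, 435]) cube([100, 1101, 20]);
translate([1339, 0, 435]) cube([100, 1101, 20]);
translate([1463, 0, 435]) cube([100, 1101, 20]);
translate([1587, 0, 435]) cube([100, 1101, 20]);
translate([1711, 0, 435]) cube([100, 1101, 20]);
translate([1835, 0, 435]) cube([100, 1101, 20]);


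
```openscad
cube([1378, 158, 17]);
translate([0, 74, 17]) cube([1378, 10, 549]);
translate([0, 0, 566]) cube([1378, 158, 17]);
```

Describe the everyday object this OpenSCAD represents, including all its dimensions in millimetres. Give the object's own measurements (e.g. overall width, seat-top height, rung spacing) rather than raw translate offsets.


An I-beam lying along x, 1378 mm long. Overall section height 583 mm. Two flanges 158 mm wide (y) and 17 mm thick, one on the floor and one at the top; a web 10 mm thick runs between them, centred on the flange width.


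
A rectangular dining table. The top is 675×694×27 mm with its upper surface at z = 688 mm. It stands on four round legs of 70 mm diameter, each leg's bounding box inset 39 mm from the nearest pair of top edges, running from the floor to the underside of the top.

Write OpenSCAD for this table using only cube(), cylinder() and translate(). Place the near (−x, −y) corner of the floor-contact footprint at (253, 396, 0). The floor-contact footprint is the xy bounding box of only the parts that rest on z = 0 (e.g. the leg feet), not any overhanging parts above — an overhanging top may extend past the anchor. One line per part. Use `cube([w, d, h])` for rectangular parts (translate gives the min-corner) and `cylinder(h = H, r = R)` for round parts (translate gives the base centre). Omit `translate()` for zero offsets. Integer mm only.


translate([214, 357, 661]) cube([675, 694, 27]);
translate([288, 431, 0]) cylinder(h = 661, r = 35);
translate([815, 431, 0]) cylinder(h = 661, r = 35);
translate([288, 977, 0]) cylinder(h = 661, r = 35);
translate([815, 977, 0]) cylinder(h = 661, r = 35);


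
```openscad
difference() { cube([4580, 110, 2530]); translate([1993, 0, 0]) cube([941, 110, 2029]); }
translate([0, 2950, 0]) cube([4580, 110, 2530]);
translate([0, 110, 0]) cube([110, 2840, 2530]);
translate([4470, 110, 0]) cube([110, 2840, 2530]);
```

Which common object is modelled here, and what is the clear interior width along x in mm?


A single room. The interior width is 4360 mm.

Four walls enclosing a rectangle with a door in the front wall — a room. Outside width 4580 minus two 110 mm walls gives 4360 mm.


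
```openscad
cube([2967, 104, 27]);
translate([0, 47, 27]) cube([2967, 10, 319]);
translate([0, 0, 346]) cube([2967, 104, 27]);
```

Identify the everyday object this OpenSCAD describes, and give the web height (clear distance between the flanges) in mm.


An I-beam. The web height is 319 mm.

Two wide flanges with a thin centred web — an I-beam. Overall 373 mm minus two 27 mm flanges gives a web of 373 − 2·27 = 319 mm.


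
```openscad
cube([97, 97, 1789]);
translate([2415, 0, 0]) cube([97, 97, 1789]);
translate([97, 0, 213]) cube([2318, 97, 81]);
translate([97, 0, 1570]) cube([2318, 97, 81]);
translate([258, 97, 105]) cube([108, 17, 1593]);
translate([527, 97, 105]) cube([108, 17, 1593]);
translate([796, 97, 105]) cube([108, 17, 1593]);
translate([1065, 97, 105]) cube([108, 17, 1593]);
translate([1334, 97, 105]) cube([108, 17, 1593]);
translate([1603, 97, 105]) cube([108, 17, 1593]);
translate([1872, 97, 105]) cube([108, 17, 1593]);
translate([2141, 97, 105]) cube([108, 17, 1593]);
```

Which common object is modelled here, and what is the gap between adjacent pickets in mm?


A fence section. The picket gap is 161 mm.

Two posts, two rails, 8 pickets — a fence section. Span 2318 mm holds 8 pickets of 108 mm with 9 equal gaps: ⌊(2318 − 8·108) / 9⌋ = 161 mm.


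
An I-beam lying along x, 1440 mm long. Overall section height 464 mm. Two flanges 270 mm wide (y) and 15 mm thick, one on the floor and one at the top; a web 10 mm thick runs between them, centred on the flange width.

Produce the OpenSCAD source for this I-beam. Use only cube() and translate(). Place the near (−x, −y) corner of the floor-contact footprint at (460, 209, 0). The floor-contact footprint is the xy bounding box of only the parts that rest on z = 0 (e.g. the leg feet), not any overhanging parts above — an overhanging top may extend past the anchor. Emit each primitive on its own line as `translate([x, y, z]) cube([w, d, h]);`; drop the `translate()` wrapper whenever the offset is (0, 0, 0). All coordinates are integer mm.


translate([460, 209, 0]) cube([1440, 270, 15]);
translate([460, 339, 15]) cube([1440, 10, 434]);
translate([460, 209, 449]) cube([1440, 270, 15]);


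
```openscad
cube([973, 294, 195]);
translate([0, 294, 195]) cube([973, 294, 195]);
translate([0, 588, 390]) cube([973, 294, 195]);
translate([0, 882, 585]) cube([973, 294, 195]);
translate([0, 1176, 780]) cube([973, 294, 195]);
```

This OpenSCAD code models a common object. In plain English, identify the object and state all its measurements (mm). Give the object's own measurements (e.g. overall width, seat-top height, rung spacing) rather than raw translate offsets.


A straight staircase of 5 solid steps. Each step is 973 mm wide (x), 294 mm deep (y, the going) and 195 mm tall (the rise). The first step rests on the floor; each subsequent step sits one going further in +y and one rise higher in +z, directly behind and above the previous step with no overlap.


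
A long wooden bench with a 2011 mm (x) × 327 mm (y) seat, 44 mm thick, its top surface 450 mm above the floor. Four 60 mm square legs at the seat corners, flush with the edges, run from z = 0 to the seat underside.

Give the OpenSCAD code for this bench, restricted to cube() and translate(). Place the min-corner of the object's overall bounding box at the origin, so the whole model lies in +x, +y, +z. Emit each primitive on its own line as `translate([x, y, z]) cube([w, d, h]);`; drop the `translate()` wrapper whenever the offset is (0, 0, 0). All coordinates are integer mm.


translate([0, 0, 406]) cube([2011, 327, 44]);
cube([60, 60, 406]);
translate([0, 267, 0]) cube([60, 60, 406]);
translate([1951, 0, 0]) cube([60, 60, 406]);
translate([1951, 267, 0]) cube([60, 60, 406]);


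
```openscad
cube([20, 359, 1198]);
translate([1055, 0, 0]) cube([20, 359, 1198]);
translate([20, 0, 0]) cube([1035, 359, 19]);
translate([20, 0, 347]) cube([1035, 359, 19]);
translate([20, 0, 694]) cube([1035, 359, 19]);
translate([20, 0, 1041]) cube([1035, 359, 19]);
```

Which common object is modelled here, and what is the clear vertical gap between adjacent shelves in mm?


A bookshelf. The clear shelf gap is 328 mm.

Two tall side panels with 4 horizontal boards between them — a bookshelf. The first two shelf undersides are at z = 0 and z = 347; with shelf thickness 19, the clear gap is 347 − 0 − 19 = 328 mm.


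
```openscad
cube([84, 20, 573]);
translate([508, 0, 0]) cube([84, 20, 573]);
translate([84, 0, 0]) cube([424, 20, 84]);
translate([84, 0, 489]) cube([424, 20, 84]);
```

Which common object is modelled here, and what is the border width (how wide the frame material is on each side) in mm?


A picture frame. The border width is 84 mm.

Four thin pieces enclosing a rectangular opening — a picture frame. The two full-height stiles are 573 mm tall; the top rail sits at z = 489 and is 84 mm tall, so the border above the opening is 573 − 489 = 84 mm, matching the stile x-width.


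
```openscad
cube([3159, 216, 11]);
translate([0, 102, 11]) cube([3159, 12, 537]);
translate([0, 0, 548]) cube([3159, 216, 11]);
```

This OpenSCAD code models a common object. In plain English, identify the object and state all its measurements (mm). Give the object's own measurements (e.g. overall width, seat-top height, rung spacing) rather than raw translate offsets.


An I-beam lying along x, 3159 mm long. Overall section height 559 mm. Two flanges 216 mm wide (y) and 11 mm thick, one on the floor and one at the top; a web 12 mm thick runs between them, centred on the flange width.


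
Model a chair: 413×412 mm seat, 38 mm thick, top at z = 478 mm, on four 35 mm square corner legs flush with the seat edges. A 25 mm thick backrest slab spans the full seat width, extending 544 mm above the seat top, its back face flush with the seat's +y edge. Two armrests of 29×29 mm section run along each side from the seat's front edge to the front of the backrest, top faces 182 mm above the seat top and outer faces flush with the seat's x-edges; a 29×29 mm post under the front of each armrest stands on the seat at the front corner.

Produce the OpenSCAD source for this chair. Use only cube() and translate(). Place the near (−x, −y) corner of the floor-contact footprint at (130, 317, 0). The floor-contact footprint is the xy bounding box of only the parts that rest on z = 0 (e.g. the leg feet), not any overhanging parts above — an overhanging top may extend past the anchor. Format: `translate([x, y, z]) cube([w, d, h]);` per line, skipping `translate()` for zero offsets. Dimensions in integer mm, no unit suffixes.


translate([130, 317, 440]) cube([413, 412, 38]);
translate([130, 317, 0]) cube([35, 35, 440]);
translate([508, 317, 0]) cube([35, 35, 440]);
translate([130, 694, 0]) cube([35, 35, 440]);
translate([508, 694, 0]) cube([35, 35, 440]);
translate([130, 704, 478]) cube([413, 25, 544]);
translate([130, 317, 631]) cube([29, 387, 29]);
translate([514, 317, 631]) cube([29, 387, 29]);
translate([130, 317, 478]) cube([29, 29, 153]);
translate([514, 317, 478]) cube([29, 29, 153]);


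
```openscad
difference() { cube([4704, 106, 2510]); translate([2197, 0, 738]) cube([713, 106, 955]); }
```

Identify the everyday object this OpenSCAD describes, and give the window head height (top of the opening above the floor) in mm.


A wall with a window opening. The window head height is 1693 mm.

A wall with a rectangular opening subtracted — a window. Sill at z = 738, opening 955 mm tall, so the head is at 738 + 955 = 1693 mm.


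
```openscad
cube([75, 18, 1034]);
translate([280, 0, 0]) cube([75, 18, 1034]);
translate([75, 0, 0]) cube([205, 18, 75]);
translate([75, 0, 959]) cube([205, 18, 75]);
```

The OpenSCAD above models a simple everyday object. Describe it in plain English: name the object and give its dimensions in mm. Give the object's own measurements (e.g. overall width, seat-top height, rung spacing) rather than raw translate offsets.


A rectangular picture frame lying in the x–z plane (depth along y). The opening is 205 mm wide (x) by 884 mm tall (z), surrounded by a border 75 mm wide on all four sides. The frame is 18 mm deep and is made of two full-height vertical stiles with two horizontal rails fitted between them.


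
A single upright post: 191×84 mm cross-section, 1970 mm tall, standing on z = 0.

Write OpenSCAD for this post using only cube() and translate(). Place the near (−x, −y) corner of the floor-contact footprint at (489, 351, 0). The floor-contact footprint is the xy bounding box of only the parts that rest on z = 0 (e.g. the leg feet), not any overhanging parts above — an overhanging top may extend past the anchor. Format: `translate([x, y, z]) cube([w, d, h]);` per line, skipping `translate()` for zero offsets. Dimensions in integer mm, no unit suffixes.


translate([489, 351, 0]) cube([191, 84, 1970]);


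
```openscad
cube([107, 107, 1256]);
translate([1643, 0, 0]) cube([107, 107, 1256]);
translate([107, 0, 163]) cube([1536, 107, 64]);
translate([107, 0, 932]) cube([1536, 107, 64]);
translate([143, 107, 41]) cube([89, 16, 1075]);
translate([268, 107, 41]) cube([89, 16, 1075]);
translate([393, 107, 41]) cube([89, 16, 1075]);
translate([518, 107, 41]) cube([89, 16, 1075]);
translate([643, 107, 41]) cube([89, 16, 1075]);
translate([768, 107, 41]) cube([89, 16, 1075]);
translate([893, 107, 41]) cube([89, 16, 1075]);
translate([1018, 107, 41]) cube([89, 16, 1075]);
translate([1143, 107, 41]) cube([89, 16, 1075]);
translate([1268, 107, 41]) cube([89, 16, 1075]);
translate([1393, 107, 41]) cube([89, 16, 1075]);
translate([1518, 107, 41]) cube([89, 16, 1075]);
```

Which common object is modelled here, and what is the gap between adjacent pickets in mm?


A fence section. The picket gap is 36 mm.

Two posts, two rails, 12 pickets — a fence section. Span 1536 mm holds 12 pickets of 89 mm with 13 equal gaps: ⌊(1536 − 12·89) / 13⌋ = 36 mm.


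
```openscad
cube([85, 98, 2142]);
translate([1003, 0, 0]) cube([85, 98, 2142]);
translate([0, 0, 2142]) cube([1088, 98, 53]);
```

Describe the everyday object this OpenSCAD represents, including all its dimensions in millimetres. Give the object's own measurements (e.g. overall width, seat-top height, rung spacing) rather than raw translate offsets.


A door frame. The clear opening is 918 mm wide and 2142 mm high. Two 85 mm wide jambs, 98 mm deep, stand either side of the opening from the floor to the top of the opening. A 53 mm thick head sits across the top of both jambs, spanning the full outside width of the frame.


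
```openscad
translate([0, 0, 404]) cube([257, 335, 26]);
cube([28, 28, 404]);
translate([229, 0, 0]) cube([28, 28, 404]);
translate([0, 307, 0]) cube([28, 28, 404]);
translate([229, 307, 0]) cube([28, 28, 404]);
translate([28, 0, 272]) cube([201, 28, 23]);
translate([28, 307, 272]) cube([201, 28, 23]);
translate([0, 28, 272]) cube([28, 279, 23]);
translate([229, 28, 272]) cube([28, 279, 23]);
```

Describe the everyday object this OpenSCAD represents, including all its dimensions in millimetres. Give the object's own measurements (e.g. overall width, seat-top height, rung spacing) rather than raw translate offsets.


A simple wooden stool: a rectangular seat 257 mm (x) by 335 mm (y), 26 mm thick, top face at z = 430 mm, on four square legs, each 28×28 mm in cross-section. The legs rest on z = 0, each flush with a corner of the seat. Four stretchers, 28 mm wide and 23 mm tall, connect adjacent legs with their undersides at z = 272 mm, each running between the inner faces of the legs it joins and aligned with the legs' outer faces on the other axis.


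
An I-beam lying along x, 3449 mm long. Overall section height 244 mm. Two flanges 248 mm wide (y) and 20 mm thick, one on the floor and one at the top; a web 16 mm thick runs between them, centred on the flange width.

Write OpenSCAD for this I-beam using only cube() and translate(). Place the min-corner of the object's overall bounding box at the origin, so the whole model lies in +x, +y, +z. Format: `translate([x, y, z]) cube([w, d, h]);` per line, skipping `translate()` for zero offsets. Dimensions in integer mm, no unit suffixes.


cube([3449, 248, 20]);
translate([0, 116, 20]) cube([3449, 16, 204]);
translate([0, 0, 224]) cube([3449, 248, 20]);


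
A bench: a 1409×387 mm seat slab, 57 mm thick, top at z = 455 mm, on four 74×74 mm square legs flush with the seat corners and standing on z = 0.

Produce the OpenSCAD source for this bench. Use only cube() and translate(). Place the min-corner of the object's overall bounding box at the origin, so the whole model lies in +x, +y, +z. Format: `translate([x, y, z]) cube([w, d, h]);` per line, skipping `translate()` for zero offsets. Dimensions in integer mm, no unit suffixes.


translate([0, 0, 398]) cube([1409, 387, 57]);
cube([74, 74, 398]);
translate([0, 313, 0]) cube([74, 74, 398]);
translate([1335, 0, 0]) cube([74, 74, 398]);
translate([1335, 313, 0]) cube([74, 74, 398]);


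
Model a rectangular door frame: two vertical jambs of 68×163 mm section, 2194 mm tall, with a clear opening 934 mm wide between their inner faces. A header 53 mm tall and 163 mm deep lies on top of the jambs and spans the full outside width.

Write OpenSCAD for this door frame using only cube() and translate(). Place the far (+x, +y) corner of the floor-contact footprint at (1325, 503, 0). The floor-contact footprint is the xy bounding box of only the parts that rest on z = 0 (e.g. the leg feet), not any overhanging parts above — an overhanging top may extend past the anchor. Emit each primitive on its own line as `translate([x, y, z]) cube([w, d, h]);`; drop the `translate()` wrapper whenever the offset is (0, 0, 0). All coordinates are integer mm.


translate([255, 340, 0]) cube([68, 163, 2194]);
translate([1257, 340, 0]) cube([68, 163, 2194]);
translate([255, 340, 2194]) cube([1070, 163, 53]);


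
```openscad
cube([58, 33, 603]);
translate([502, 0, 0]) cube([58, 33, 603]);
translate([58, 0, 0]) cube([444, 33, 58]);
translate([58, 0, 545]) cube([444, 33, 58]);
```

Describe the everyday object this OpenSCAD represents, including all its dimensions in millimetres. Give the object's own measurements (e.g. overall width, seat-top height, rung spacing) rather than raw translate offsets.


A rectangular picture frame lying in the x–z plane (depth along y). The opening is 444 mm wide (x) by 487 mm tall (z), surrounded by a border 58 mm wide on all four sides. The frame is 33 mm deep and is made of two full-height vertical stiles with two horizontal rails fitted between them.


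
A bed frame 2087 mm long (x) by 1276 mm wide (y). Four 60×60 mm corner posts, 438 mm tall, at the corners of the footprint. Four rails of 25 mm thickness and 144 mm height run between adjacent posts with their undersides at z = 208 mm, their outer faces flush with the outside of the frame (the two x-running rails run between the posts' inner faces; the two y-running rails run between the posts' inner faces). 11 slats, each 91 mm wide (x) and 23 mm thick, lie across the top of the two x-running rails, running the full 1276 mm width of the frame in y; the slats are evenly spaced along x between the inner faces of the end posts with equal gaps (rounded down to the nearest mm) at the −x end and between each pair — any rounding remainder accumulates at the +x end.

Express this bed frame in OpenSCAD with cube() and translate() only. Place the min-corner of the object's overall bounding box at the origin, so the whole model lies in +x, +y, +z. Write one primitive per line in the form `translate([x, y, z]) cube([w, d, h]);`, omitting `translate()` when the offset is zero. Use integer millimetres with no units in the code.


cube([60, 60, 438]);
translate([0, 1216, 0]) cube([60, 60, 438]);
translate([2027, 0, 0]) cube([60, 60, 438]);
translate([2027, 1216, 0]) cube([60, 60, 438]);
translate([60, 0, 208]) cube([1967, 25, 144]);
translate([60, 1251, 208]) cube([1967, 25, 144]);
translate([0, 60, 208]) cube([25, 1156, 144]);
translate([2062, 60, 208]) cube([25, 1156, 144]);
translate([140, 0, 352]) cube([91, 1276, 23]);
translate([311, 0, 352]) cube([91, 1276, 23]);
translate([482, 0, 352]) cube([91, 1276, 23]);
translate([653, 0, 352]) cube([91, 1276, 23]);
translate([824, 0, 352]) cube([91, 1276, 23]);
translate([995, 0, 352]) cube([91, 1276, 23]);
translate([1166, 0, 352]) cube([91, 1276, 23]);
translate([1337, 0, 352]) cube([91, 1276, 23]);
translate([1508, 0, 352]) cube([91, 1276, 23]);
translate([1679, 0, 352]) cube([91, 1276, 23]);
translate([1850, 0, 352]) cube([91, 1276, 23]);


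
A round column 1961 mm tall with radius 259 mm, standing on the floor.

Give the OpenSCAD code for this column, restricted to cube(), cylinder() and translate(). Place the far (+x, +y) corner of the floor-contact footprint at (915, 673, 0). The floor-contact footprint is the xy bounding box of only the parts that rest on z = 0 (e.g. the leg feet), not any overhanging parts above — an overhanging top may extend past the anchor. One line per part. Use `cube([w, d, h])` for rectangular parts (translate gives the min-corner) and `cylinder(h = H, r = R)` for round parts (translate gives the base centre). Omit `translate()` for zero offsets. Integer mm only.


translate([656, 414, 0]) cylinder(h = 1961, r = 259);


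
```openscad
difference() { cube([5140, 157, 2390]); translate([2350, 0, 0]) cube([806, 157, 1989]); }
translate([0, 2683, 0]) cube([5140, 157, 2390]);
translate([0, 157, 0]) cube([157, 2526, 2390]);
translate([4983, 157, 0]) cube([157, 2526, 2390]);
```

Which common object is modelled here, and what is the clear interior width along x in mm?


A single room. The interior width is 4826 mm.

Four walls enclosing a rectangle with a door in the front wall — a room. Outside width 5140 minus two 157 mm walls gives 4826 mm.


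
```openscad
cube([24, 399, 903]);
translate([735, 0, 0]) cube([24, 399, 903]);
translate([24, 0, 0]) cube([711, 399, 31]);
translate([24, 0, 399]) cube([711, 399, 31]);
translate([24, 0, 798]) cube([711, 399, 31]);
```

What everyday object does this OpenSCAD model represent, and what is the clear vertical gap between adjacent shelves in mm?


A bookshelf. The clear shelf gap is 368 mm.

Two tall side panels with 3 horizontal boards between them — a bookshelf. The first two shelf undersides are at z = 0 and z = 399; with shelf thickness 31, the clear gap is 399 − 0 − 31 = 368 mm.


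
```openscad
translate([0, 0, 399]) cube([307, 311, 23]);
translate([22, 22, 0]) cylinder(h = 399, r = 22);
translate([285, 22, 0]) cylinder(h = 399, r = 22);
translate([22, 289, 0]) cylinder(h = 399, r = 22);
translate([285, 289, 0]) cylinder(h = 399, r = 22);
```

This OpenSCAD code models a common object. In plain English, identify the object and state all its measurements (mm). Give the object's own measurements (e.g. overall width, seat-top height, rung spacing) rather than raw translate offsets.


A four-legged stool. The seat is a 307×311×23 mm slab whose top surface is at z = 422 mm; four round legs, each 44 mm in diameter, run from the floor (z = 0) to the underside of the seat, each leg's axis is inset half a diameter from the nearest pair of seat edges (so the leg's bounding box is flush with the corner).


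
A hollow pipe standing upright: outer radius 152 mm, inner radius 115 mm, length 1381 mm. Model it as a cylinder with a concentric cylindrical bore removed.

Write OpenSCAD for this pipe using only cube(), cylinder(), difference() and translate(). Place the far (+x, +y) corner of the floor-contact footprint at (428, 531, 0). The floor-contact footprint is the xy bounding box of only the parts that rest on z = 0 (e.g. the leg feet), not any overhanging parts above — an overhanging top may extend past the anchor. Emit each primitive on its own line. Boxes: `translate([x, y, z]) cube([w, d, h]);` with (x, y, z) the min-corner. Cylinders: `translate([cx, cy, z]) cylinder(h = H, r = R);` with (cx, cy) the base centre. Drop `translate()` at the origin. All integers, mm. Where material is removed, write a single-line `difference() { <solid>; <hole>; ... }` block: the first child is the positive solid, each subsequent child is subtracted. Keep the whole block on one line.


difference() { translate([276, 379, 0]) cylinder(h = 1381, r = 152); translate([276, 379, 0]) cylinder(h = 1381, r = 115); }


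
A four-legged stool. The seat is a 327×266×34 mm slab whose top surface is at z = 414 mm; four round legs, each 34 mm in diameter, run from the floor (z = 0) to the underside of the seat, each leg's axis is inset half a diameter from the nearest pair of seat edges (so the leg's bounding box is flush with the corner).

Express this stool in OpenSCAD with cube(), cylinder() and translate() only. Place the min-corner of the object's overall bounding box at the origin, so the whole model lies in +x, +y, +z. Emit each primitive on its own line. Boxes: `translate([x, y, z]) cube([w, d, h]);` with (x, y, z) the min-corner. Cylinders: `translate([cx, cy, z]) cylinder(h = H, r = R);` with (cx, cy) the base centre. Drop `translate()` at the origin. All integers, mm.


// leg_h = 414 - 34 = 380
translate([0, 0, 380]) cube([327, 266, 34]);
translate([17, 17, 0]) cylinder(h = 380, r = 17);
translate([310, 17, 0]) cylinder(h = 380, r = 17);
translate([17, 249, 0]) cylinder(h = 380, r = 17);
translate([310, 249, 0]) cylinder(h = 380, r = 17);


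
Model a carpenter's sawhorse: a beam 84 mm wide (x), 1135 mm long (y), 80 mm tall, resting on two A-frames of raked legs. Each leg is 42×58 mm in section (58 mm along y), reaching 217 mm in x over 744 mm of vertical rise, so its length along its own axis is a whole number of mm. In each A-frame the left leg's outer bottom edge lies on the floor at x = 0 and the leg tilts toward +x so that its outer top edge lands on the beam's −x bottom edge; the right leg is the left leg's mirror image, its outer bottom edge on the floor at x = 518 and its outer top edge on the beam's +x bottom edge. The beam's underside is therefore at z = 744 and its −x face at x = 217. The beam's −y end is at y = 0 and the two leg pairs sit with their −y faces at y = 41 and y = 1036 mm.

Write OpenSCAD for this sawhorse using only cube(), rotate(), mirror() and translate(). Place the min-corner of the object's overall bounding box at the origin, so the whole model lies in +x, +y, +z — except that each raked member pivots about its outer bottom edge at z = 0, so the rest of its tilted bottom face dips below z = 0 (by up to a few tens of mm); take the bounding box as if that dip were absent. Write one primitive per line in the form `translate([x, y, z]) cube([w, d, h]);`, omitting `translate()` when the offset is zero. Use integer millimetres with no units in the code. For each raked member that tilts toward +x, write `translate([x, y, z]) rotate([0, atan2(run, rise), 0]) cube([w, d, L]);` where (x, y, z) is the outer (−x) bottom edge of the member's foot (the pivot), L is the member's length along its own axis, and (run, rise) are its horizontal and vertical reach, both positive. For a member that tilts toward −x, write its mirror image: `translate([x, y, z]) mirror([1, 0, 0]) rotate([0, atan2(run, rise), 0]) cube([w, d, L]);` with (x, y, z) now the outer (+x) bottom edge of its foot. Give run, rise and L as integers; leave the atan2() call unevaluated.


translate([217, 0, 744]) cube([84, 1135, 80]);
translate([0, 41, 0]) rotate([0, atan2(217, 744), 0]) cube([42, 58, 775]);
translate([518, 41, 0]) mirror([1, 0, 0]) rotate([0, atan2(217, 744), 0]) cube([42, 58, 775]);
translate([0, 1036, 0]) rotate([0, atan2(217, 744), 0]) cube([42, 58, 775]);
translate([518, 1036, 0]) mirror([1, 0, 0]) rotate([0, atan2(217, 744), 0]) cube([42, 58, 775]);
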